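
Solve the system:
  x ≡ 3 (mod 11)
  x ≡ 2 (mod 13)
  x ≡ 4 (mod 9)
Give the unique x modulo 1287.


Moduli 11, 13, 9 are pairwise coprime; by CRT there is a unique solution modulo M = 11 · 13 · 9 = 1287.
Solve pairwise, accumulating the modulus:
  Start with x ≡ 3 (mod 11).
  Combine with x ≡ 2 (mod 13): since gcd(11, 13) = 1, we get a unique residue mod 143.
    Write x = 3 + 11·t and substitute into x ≡ 2 (mod 13): 11·t ≡ 2 − 3 = -1 (mod 13).
    Reduce coefficients mod 13: 11·t ≡ 12 (mod 13).
    The inverse of 11 mod 13 is 6 (since 11·6 = 66 = 5·13 + 1), so t ≡ 6·12 = 72 ≡ 7 (mod 13).
    Then x = 3 + 11·7 = 80, valid modulo lcm(11, 13) = 143: x ≡ 80 (mod 143).
  Combine with x ≡ 4 (mod 9): since gcd(143, 9) = 1, we get a unique residue mod 1287.
    Write x = 80 + 143·t and substitute into x ≡ 4 (mod 9): 143·t ≡ 4 − 80 = -76 (mod 9).
    Reduce coefficients mod 9: 8·t ≡ 5 (mod 9).
    The inverse of 8 mod 9 is 8 (since 8·8 = 64 = 7·9 + 1), so t ≡ 8·5 = 40 ≡ 4 (mod 9).
    Then x = 80 + 143·4 = 652, valid modulo lcm(143, 9) = 1287: x ≡ 652 (mod 1287).
Verify: 652 mod 11 = 3 ✓, 652 mod 13 = 2 ✓, 652 mod 9 = 4 ✓.

x ≡ 652 (mod 1287).


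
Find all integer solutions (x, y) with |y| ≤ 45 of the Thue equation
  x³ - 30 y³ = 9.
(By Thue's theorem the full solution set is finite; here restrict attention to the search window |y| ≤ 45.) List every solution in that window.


The equation is x³ - 30y³ = 9. For fixed y, x³ = 30·y³ + 9, so a solution requires the RHS to be a perfect cube.
Strategy: iterate y from -45 to 45, compute RHS = 30·y³ + 9, and check whether it is a (positive or negative) perfect cube.
Check small values of y:
  y = 0: RHS = 9 is not a perfect cube.
  y = 1: RHS = 39 is not a perfect cube.
  y = -1: RHS = -21 is not a perfect cube.
  y = 2: RHS = 249 is not a perfect cube.
  y = -2: RHS = -231 is not a perfect cube.
  y = 3: RHS = 819 is not a perfect cube.
  y = -3: RHS = -801 is not a perfect cube.
Continuing the search up to |y| = 45 finds no solutions either.
No (x, y) in the scanned range satisfies the equation.

No integer solutions with |y| ≤ 45.


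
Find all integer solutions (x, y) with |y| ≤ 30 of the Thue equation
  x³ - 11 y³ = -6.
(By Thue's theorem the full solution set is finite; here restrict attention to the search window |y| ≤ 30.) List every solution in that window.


The equation is x³ - 11y³ = -6. For fixed y, x³ = 11·y³ − 6, so a solution requires the RHS to be a perfect cube.
Strategy: iterate y from -30 to 30, compute RHS = 11·y³ − 6, and check whether it is a (positive or negative) perfect cube.
Check small values of y:
  y = 0: RHS = -6 is not a perfect cube.
  y = 1: RHS = 5 is not a perfect cube.
  y = -1: RHS = -17 is not a perfect cube.
  y = 2: RHS = 82 is not a perfect cube.
  y = -2: RHS = -94 is not a perfect cube.
  y = 3: RHS = 291 is not a perfect cube.
  y = -3: RHS = -303 is not a perfect cube.
Continuing the search up to |y| = 30 finds no solutions either.
No (x, y) in the scanned range satisfies the equation.

No integer solutions with |y| ≤ 30.


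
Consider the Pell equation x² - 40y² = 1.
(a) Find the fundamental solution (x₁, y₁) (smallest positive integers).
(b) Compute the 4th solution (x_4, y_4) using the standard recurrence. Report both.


Step 1: Find the fundamental solution (x₁, y₁) of x² - 40y² = 1.
  Expand √40 as a continued fraction. a₀ = ⌊√40⌋ = 6; iterate m_{k+1} = d_k·a_k − m_k, d_{k+1} = (40 − m_{k+1}²)/d_k, a_{k+1} = ⌊(a₀ + m_{k+1})/d_{k+1}⌋ (starting m₀ = 0, d₀ = 1), with convergents p_k = a_k·p_{k-1} + p_{k-2}, q_k = a_k·q_{k-1} + q_{k-2} (p₋₁ = 1, q₋₁ = 0):
  k = 0: a₀ = 6; p₀/q₀ = 6/1; p₀² − 40·q₀² = 36 − 40 = -4.
  k = 1: m = 6, d = 4, a = ⌊(6 + 6)/4⌋ = 3; p/q = (3·6 + 1)/(3·1 + 0) = 19/3; p² − 40·q² = 361 − 360 = 1.
  The first convergent with p² − 40·q² = 1 gives the fundamental solution (x₁, y₁) = (19, 3).
Step 2: Apply the recurrence (x_{n+1}, y_{n+1}) = (x₁x_n + 40y₁y_n, x₁y_n + y₁x_n) repeatedly.
  From (x_1, y_1) = (19, 3): x_2 = 19·19 + 40·3·3 = 721; y_2 = 19·3 + 3·19 = 114.
  From (x_2, y_2) = (721, 114): x_3 = 19·721 + 40·3·114 = 27379; y_3 = 19·114 + 3·721 = 4329.
  From (x_3, y_3) = (27379, 4329): x_4 = 19·27379 + 40·3·4329 = 1039681; y_4 = 19·4329 + 3·27379 = 164388.
Step 3: Verify x_4² - 40·y_4² = 1080936581761 - 1080936581760 = 1 (should be 1). ✓

(x_1, y_1) = (19, 3); (x_4, y_4) = (1039681, 164388).


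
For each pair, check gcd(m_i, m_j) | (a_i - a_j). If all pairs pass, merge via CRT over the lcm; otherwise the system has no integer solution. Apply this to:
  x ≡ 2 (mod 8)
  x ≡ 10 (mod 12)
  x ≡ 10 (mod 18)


Moduli 8, 12, 18 are not pairwise coprime, so CRT works modulo lcm(m_i) when all pairwise compatibility conditions hold.
Pairwise compatibility: gcd(m_i, m_j) must divide a_i - a_j for every pair.
Merge one congruence at a time:
  Start: x ≡ 2 (mod 8).
  Combine with x ≡ 10 (mod 12): gcd(8, 12) = 4; 10 - 2 = 8, which IS divisible by 4, so compatible.
    Write x = 2 + 8·t and substitute into x ≡ 10 (mod 12): 8·t ≡ 10 − 2 = 8 (mod 12).
    Divide the congruence (and modulus) by g = 4: 2·t ≡ 2 (mod 3).
    The inverse of 2 mod 3 is 2 (since 2·2 = 4 = 1·3 + 1), so t ≡ 2·2 = 4 ≡ 1 (mod 3).
    Then x = 2 + 8·1 = 10, valid modulo lcm(8, 12) = 24: x ≡ 10 (mod 24).
  Combine with x ≡ 10 (mod 18): gcd(24, 18) = 6; 10 - 10 = 0, which IS divisible by 6, so compatible.
    Write x = 10 + 24·t and substitute into x ≡ 10 (mod 18): 24·t ≡ 10 − 10 = 0 (mod 18).
    Divide the congruence (and modulus) by g = 6: 4·t ≡ 0 (mod 3).
    Reduce coefficients mod 3: 1·t ≡ 0 (mod 3).
    So t ≡ 0 (mod 3).
    Then x = 10 + 24·0 = 10, valid modulo lcm(24, 18) = 72: x ≡ 10 (mod 72).
Verify: 10 mod 8 = 2, 10 mod 12 = 10, 10 mod 18 = 10.

x ≡ 10 (mod 72).


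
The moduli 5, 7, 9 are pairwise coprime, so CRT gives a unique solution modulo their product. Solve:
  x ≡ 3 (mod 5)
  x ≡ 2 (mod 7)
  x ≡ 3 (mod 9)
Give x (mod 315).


Moduli 5, 7, 9 are pairwise coprime; by CRT there is a unique solution modulo M = 5 · 7 · 9 = 315.
Solve pairwise, accumulating the modulus:
  Start with x ≡ 3 (mod 5).
  Combine with x ≡ 2 (mod 7): since gcd(5, 7) = 1, we get a unique residue mod 35.
    Write x = 3 + 5·t and substitute into x ≡ 2 (mod 7): 5·t ≡ 2 − 3 = -1 (mod 7).
    Reduce coefficients mod 7: 5·t ≡ 6 (mod 7).
    The inverse of 5 mod 7 is 3 (since 5·3 = 15 = 2·7 + 1), so t ≡ 3·6 = 18 ≡ 4 (mod 7).
    Then x = 3 + 5·4 = 23, valid modulo lcm(5, 7) = 35: x ≡ 23 (mod 35).
  Combine with x ≡ 3 (mod 9): since gcd(35, 9) = 1, we get a unique residue mod 315.
    Write x = 23 + 35·t and substitute into x ≡ 3 (mod 9): 35·t ≡ 3 − 23 = -20 (mod 9).
    Reduce coefficients mod 9: 8·t ≡ 7 (mod 9).
    The inverse of 8 mod 9 is 8 (since 8·8 = 64 = 7·9 + 1), so t ≡ 8·7 = 56 ≡ 2 (mod 9).
    Then x = 23 + 35·2 = 93, valid modulo lcm(35, 9) = 315: x ≡ 93 (mod 315).
Verify: 93 mod 5 = 3 ✓, 93 mod 7 = 2 ✓, 93 mod 9 = 3 ✓.

x ≡ 93 (mod 315).


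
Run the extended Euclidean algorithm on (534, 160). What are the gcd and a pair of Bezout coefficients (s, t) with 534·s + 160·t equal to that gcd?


Euclidean algorithm on (534, 160) — divide until remainder is 0:
  534 = 3 · 160 + 54
  160 = 2 · 54 + 52
  54 = 1 · 52 + 2
  52 = 26 · 2 + 0
gcd(534, 160) = 2.
Track Bezout coefficients alongside the remainders: start with r₀ = 534 = a·1 + b·0 (s = 1, t = 0) and r₁ = 160 = a·0 + b·1 (s = 0, t = 1); each new remainder r_{k+1} = r_{k-1} − q_k·r_k inherits s_{k+1} = s_{k-1} − q_k·s_k, t_{k+1} = t_{k-1} − q_k·t_k, so r_k = a·s_k + b·t_k at every step:
  q = 3: r = 54, s = 1 − 3·0 = 1, t = 0 − 3·1 = -3  (check: 534·1 + 160·(-3) = 54)
  q = 2: r = 52, s = 0 − 2·1 = -2, t = 1 − 2·(-3) = 7  (check: 534·(-2) + 160·7 = 52)
  q = 1: r = 2, s = 1 − 1·(-2) = 3, t = -3 − 1·7 = -10  (check: 534·3 + 160·(-10) = 2)
The row with r = 2 (the gcd) gives the Bezout coefficients s = 3, t = -10.
Result: 534 · (3) + 160 · (-10) = 2.

gcd(534, 160) = 2; s = 3, t = -10 (check: 534·3 + 160·(-10) = 2).


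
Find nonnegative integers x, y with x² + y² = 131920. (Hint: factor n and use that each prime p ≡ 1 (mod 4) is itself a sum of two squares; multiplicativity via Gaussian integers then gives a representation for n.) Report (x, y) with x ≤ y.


Step 1: Factor n = 131920 = 2^4 · 5 · 17 · 97.
Step 2: Check the mod-4 condition on each prime factor: 2 = 2 (special); 5 ≡ 1 (mod 4), exponent 1; 17 ≡ 1 (mod 4), exponent 1; 97 ≡ 1 (mod 4), exponent 1.
All primes ≡ 3 (mod 4) appear to even exponent (or don't appear), so by the two-squares theorem n IS expressible as a sum of two squares.
Step 3: Build a representation. Group n = k² · m with k = 4 and m = 5 · 17 · 97 = 8245 (a product of primes ≡ 1 (mod 4)); a representation of m scales to one of n via (k·x)² + (k·y)² = k²(x² + y²). Each prime p ≡ 1 (mod 4) is itself a sum of two squares; find a² by testing p − a² for a perfect square:
  5: 5 − 1² = 4 = 2² ⇒ 5 = 1² + 2².
  17: 17 − 1² = 16 = 4² ⇒ 17 = 1² + 4².
  97: 97 − 1² = 96, 97 − 2² = 93, 97 − 3² = 88, 97 − 4² = 81 = 9² ⇒ 97 = 4² + 9².
  Combine using the Brahmagupta–Fibonacci identity (a² + b²)(c² + d²) = (ac − bd)² + (ad + bc)² = (ac + bd)² + (ad − bc)²:
  5 · 17 = 85: from (1² + 2²)(1² + 4²), take (1·1 − 2·4, 1·4 + 2·1) = (1 − 8, 4 + 2) = (-7, 6); dropping signs (only squares matter) gives (7, 6); check 7² + 6² = 49 + 36 = 85 ✓.
  85 · 97 = 8245: from (7² + 6²)(4² + 9²), take (7·4 − 6·9, 7·9 + 6·4) = (28 − 54, 63 + 24) = (-26, 87); dropping signs (only squares matter) gives (26, 87); check 26² + 87² = 676 + 7569 = 8245 ✓.
  Scale by k = 4: (4·26, 4·87) = (104, 348).
Step 4: Order so x ≤ y and verify: 104² + 348² = 10816 + 121104 = 131920 = n. ✓

n = 131920 = 104² + 348² (one valid representation with x ≤ y).


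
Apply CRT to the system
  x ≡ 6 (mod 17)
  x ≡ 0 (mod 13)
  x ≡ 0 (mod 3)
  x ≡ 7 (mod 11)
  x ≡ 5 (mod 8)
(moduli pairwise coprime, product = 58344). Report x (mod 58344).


Product of moduli M = 17 · 13 · 3 · 11 · 8 = 58344.
Merge one congruence at a time:
  Start: x ≡ 6 (mod 17).
  Combine with x ≡ 0 (mod 13); new modulus lcm = 221.
    Write x = 6 + 17·t and substitute into x ≡ 0 (mod 13): 17·t ≡ 0 − 6 = -6 (mod 13).
    Reduce coefficients mod 13: 4·t ≡ 7 (mod 13).
    The inverse of 4 mod 13 is 10 (since 4·10 = 40 = 3·13 + 1), so t ≡ 10·7 = 70 ≡ 5 (mod 13).
    Then x = 6 + 17·5 = 91, valid modulo lcm(17, 13) = 221: x ≡ 91 (mod 221).
  Combine with x ≡ 0 (mod 3); new modulus lcm = 663.
    Write x = 91 + 221·t and substitute into x ≡ 0 (mod 3): 221·t ≡ 0 − 91 = -91 (mod 3).
    Reduce coefficients mod 3: 2·t ≡ 2 (mod 3).
    The inverse of 2 mod 3 is 2 (since 2·2 = 4 = 1·3 + 1), so t ≡ 2·2 = 4 ≡ 1 (mod 3).
    Then x = 91 + 221·1 = 312, valid modulo lcm(221, 3) = 663: x ≡ 312 (mod 663).
  Combine with x ≡ 7 (mod 11); new modulus lcm = 7293.
    Write x = 312 + 663·t and substitute into x ≡ 7 (mod 11): 663·t ≡ 7 − 312 = -305 (mod 11).
    Reduce coefficients mod 11: 3·t ≡ 3 (mod 11).
    The inverse of 3 mod 11 is 4 (since 3·4 = 12 = 1·11 + 1), so t ≡ 4·3 = 12 ≡ 1 (mod 11).
    Then x = 312 + 663·1 = 975, valid modulo lcm(663, 11) = 7293: x ≡ 975 (mod 7293).
  Combine with x ≡ 5 (mod 8); new modulus lcm = 58344.
    Write x = 975 + 7293·t and substitute into x ≡ 5 (mod 8): 7293·t ≡ 5 − 975 = -970 (mod 8).
    Reduce coefficients mod 8: 5·t ≡ 6 (mod 8).
    The inverse of 5 mod 8 is 5 (since 5·5 = 25 = 3·8 + 1), so t ≡ 5·6 = 30 ≡ 6 (mod 8).
    Then x = 975 + 7293·6 = 44733, valid modulo lcm(7293, 8) = 58344: x ≡ 44733 (mod 58344).
Verify against each original: 44733 mod 17 = 6, 44733 mod 13 = 0, 44733 mod 3 = 0, 44733 mod 11 = 7, 44733 mod 8 = 5.

x ≡ 44733 (mod 58344).


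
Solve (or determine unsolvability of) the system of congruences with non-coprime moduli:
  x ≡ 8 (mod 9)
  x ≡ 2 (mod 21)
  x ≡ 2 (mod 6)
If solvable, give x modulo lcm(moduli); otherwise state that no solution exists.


Moduli 9, 21, 6 are not pairwise coprime, so CRT works modulo lcm(m_i) when all pairwise compatibility conditions hold.
Pairwise compatibility: gcd(m_i, m_j) must divide a_i - a_j for every pair.
Merge one congruence at a time:
  Start: x ≡ 8 (mod 9).
  Combine with x ≡ 2 (mod 21): gcd(9, 21) = 3; 2 - 8 = -6, which IS divisible by 3, so compatible.
    Write x = 8 + 9·t and substitute into x ≡ 2 (mod 21): 9·t ≡ 2 − 8 = -6 (mod 21).
    Divide the congruence (and modulus) by g = 3: 3·t ≡ -2 (mod 7).
    Reduce coefficients mod 7: 3·t ≡ 5 (mod 7).
    The inverse of 3 mod 7 is 5 (since 3·5 = 15 = 2·7 + 1), so t ≡ 5·5 = 25 ≡ 4 (mod 7).
    Then x = 8 + 9·4 = 44, valid modulo lcm(9, 21) = 63: x ≡ 44 (mod 63).
  Combine with x ≡ 2 (mod 6): gcd(63, 6) = 3; 2 - 44 = -42, which IS divisible by 3, so compatible.
    Write x = 44 + 63·t and substitute into x ≡ 2 (mod 6): 63·t ≡ 2 − 44 = -42 (mod 6).
    Divide the congruence (and modulus) by g = 3: 21·t ≡ -14 (mod 2).
    Reduce coefficients mod 2: 1·t ≡ 0 (mod 2).
    So t ≡ 0 (mod 2).
    Then x = 44 + 63·0 = 44, valid modulo lcm(63, 6) = 126: x ≡ 44 (mod 126).
Verify: 44 mod 9 = 8, 44 mod 21 = 2, 44 mod 6 = 2.

x ≡ 44 (mod 126).


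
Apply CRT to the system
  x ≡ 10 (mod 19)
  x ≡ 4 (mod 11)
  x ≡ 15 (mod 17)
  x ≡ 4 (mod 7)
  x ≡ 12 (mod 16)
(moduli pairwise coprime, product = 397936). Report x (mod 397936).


Product of moduli M = 19 · 11 · 17 · 7 · 16 = 397936.
Merge one congruence at a time:
  Start: x ≡ 10 (mod 19).
  Combine with x ≡ 4 (mod 11); new modulus lcm = 209.
    Write x = 10 + 19·t and substitute into x ≡ 4 (mod 11): 19·t ≡ 4 − 10 = -6 (mod 11).
    Reduce coefficients mod 11: 8·t ≡ 5 (mod 11).
    The inverse of 8 mod 11 is 7 (since 8·7 = 56 = 5·11 + 1), so t ≡ 7·5 = 35 ≡ 2 (mod 11).
    Then x = 10 + 19·2 = 48, valid modulo lcm(19, 11) = 209: x ≡ 48 (mod 209).
  Combine with x ≡ 15 (mod 17); new modulus lcm = 3553.
    Write x = 48 + 209·t and substitute into x ≡ 15 (mod 17): 209·t ≡ 15 − 48 = -33 (mod 17).
    Reduce coefficients mod 17: 5·t ≡ 1 (mod 17).
    The inverse of 5 mod 17 is 7 (since 5·7 = 35 = 2·17 + 1), so t ≡ 7·1 = 7 ≡ 7 (mod 17).
    Then x = 48 + 209·7 = 1511, valid modulo lcm(209, 17) = 3553: x ≡ 1511 (mod 3553).
  Combine with x ≡ 4 (mod 7); new modulus lcm = 24871.
    Write x = 1511 + 3553·t and substitute into x ≡ 4 (mod 7): 3553·t ≡ 4 − 1511 = -1507 (mod 7).
    Reduce coefficients mod 7: 4·t ≡ 5 (mod 7).
    The inverse of 4 mod 7 is 2 (since 4·2 = 8 = 1·7 + 1), so t ≡ 2·5 = 10 ≡ 3 (mod 7).
    Then x = 1511 + 3553·3 = 12170, valid modulo lcm(3553, 7) = 24871: x ≡ 12170 (mod 24871).
  Combine with x ≡ 12 (mod 16); new modulus lcm = 397936.
    Write x = 12170 + 24871·t and substitute into x ≡ 12 (mod 16): 24871·t ≡ 12 − 12170 = -12158 (mod 16).
    Reduce coefficients mod 16: 7·t ≡ 2 (mod 16).
    The inverse of 7 mod 16 is 7 (since 7·7 = 49 = 3·16 + 1), so t ≡ 7·2 = 14 ≡ 14 (mod 16).
    Then x = 12170 + 24871·14 = 360364, valid modulo lcm(24871, 16) = 397936: x ≡ 360364 (mod 397936).
Verify against each original: 360364 mod 19 = 10, 360364 mod 11 = 4, 360364 mod 17 = 15, 360364 mod 7 = 4, 360364 mod 16 = 12.

x ≡ 360364 (mod 397936).


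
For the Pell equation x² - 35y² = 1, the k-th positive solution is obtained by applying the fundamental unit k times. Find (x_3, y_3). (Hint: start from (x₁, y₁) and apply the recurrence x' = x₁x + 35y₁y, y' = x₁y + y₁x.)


Step 1: Find the fundamental solution (x₁, y₁) of x² - 35y² = 1.
  Expand √35 as a continued fraction. a₀ = ⌊√35⌋ = 5; iterate m_{k+1} = d_k·a_k − m_k, d_{k+1} = (35 − m_{k+1}²)/d_k, a_{k+1} = ⌊(a₀ + m_{k+1})/d_{k+1}⌋ (starting m₀ = 0, d₀ = 1), with convergents p_k = a_k·p_{k-1} + p_{k-2}, q_k = a_k·q_{k-1} + q_{k-2} (p₋₁ = 1, q₋₁ = 0):
  k = 0: a₀ = 5; p₀/q₀ = 5/1; p₀² − 35·q₀² = 25 − 35 = -10.
  k = 1: m = 5, d = 10, a = ⌊(5 + 5)/10⌋ = 1; p/q = (1·5 + 1)/(1·1 + 0) = 6/1; p² − 35·q² = 36 − 35 = 1.
  The first convergent with p² − 35·q² = 1 gives the fundamental solution (x₁, y₁) = (6, 1).
Step 2: Apply the recurrence (x_{n+1}, y_{n+1}) = (x₁x_n + 35y₁y_n, x₁y_n + y₁x_n) repeatedly.
  From (x_1, y_1) = (6, 1): x_2 = 6·6 + 35·1·1 = 71; y_2 = 6·1 + 1·6 = 12.
  From (x_2, y_2) = (71, 12): x_3 = 6·71 + 35·1·12 = 846; y_3 = 6·12 + 1·71 = 143.
Step 3: Verify x_3² - 35·y_3² = 715716 - 715715 = 1 (should be 1). ✓

(x_1, y_1) = (6, 1); (x_3, y_3) = (846, 143).


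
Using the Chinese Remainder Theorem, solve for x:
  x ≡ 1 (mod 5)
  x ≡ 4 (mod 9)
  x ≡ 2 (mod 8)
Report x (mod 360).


Moduli 5, 9, 8 are pairwise coprime; by CRT there is a unique solution modulo M = 5 · 9 · 8 = 360.
Solve pairwise, accumulating the modulus:
  Start with x ≡ 1 (mod 5).
  Combine with x ≡ 4 (mod 9): since gcd(5, 9) = 1, we get a unique residue mod 45.
    Write x = 1 + 5·t and substitute into x ≡ 4 (mod 9): 5·t ≡ 4 − 1 = 3 (mod 9).
    The inverse of 5 mod 9 is 2 (since 5·2 = 10 = 1·9 + 1), so t ≡ 2·3 = 6 ≡ 6 (mod 9).
    Then x = 1 + 5·6 = 31, valid modulo lcm(5, 9) = 45: x ≡ 31 (mod 45).
  Combine with x ≡ 2 (mod 8): since gcd(45, 8) = 1, we get a unique residue mod 360.
    Write x = 31 + 45·t and substitute into x ≡ 2 (mod 8): 45·t ≡ 2 − 31 = -29 (mod 8).
    Reduce coefficients mod 8: 5·t ≡ 3 (mod 8).
    The inverse of 5 mod 8 is 5 (since 5·5 = 25 = 3·8 + 1), so t ≡ 5·3 = 15 ≡ 7 (mod 8).
    Then x = 31 + 45·7 = 346, valid modulo lcm(45, 8) = 360: x ≡ 346 (mod 360).
Verify: 346 mod 5 = 1 ✓, 346 mod 9 = 4 ✓, 346 mod 8 = 2 ✓.

x ≡ 346 (mod 360).


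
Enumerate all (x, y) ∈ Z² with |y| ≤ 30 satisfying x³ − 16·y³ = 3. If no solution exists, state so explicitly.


The equation is x³ - 16y³ = 3. For fixed y, x³ = 16·y³ + 3, so a solution requires the RHS to be a perfect cube.
Strategy: iterate y from -30 to 30, compute RHS = 16·y³ + 3, and check whether it is a (positive or negative) perfect cube.
Check small values of y:
  y = 0: RHS = 3 is not a perfect cube.
  y = 1: RHS = 19 is not a perfect cube.
  y = -1: RHS = -13 is not a perfect cube.
  y = 2: RHS = 131 is not a perfect cube.
  y = -2: RHS = -125 = (-5)³ ⇒ x = -5 works.
  y = 3: RHS = 435 is not a perfect cube.
  y = -3: RHS = -429 is not a perfect cube.
Continuing the search up to |y| = 30 finds no further solutions beyond those listed.
Collected solutions: (-5, -2).

Solutions (with |y| ≤ 30): (-5, -2).


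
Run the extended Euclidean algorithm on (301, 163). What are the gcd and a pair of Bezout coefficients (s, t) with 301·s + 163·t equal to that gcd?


Euclidean algorithm on (301, 163) — divide until remainder is 0:
  301 = 1 · 163 + 138
  163 = 1 · 138 + 25
  138 = 5 · 25 + 13
  25 = 1 · 13 + 12
  13 = 1 · 12 + 1
  12 = 12 · 1 + 0
gcd(301, 163) = 1.
Track Bezout coefficients alongside the remainders: start with r₀ = 301 = a·1 + b·0 (s = 1, t = 0) and r₁ = 163 = a·0 + b·1 (s = 0, t = 1); each new remainder r_{k+1} = r_{k-1} − q_k·r_k inherits s_{k+1} = s_{k-1} − q_k·s_k, t_{k+1} = t_{k-1} − q_k·t_k, so r_k = a·s_k + b·t_k at every step:
  q = 1: r = 138, s = 1 − 1·0 = 1, t = 0 − 1·1 = -1  (check: 301·1 + 163·(-1) = 138)
  q = 1: r = 25, s = 0 − 1·1 = -1, t = 1 − 1·(-1) = 2  (check: 301·(-1) + 163·2 = 25)
  q = 5: r = 13, s = 1 − 5·(-1) = 6, t = -1 − 5·2 = -11  (check: 301·6 + 163·(-11) = 13)
  q = 1: r = 12, s = -1 − 1·6 = -7, t = 2 − 1·(-11) = 13  (check: 301·(-7) + 163·13 = 12)
  q = 1: r = 1, s = 6 − 1·(-7) = 13, t = -11 − 1·13 = -24  (check: 301·13 + 163·(-24) = 1)
The row with r = 1 (the gcd) gives the Bezout coefficients s = 13, t = -24.
Result: 301 · (13) + 163 · (-24) = 1.

gcd(301, 163) = 1; s = 13, t = -24 (check: 301·13 + 163·(-24) = 1).


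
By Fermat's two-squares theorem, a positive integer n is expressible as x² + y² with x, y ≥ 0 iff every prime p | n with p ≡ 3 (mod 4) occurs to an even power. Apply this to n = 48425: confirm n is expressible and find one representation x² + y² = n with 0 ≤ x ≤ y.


Step 1: Factor n = 48425 = 5^2 · 13 · 149.
Step 2: Check the mod-4 condition on each prime factor: 5 ≡ 1 (mod 4), exponent 2; 13 ≡ 1 (mod 4), exponent 1; 149 ≡ 1 (mod 4), exponent 1.
All primes ≡ 3 (mod 4) appear to even exponent (or don't appear), so by the two-squares theorem n IS expressible as a sum of two squares.
Step 3: Build a representation. Group n = k² · m with k = 5 and m = 13 · 149 = 1937 (a product of primes ≡ 1 (mod 4)); a representation of m scales to one of n via (k·x)² + (k·y)² = k²(x² + y²). Each prime p ≡ 1 (mod 4) is itself a sum of two squares; find a² by testing p − a² for a perfect square:
  13: 13 − 1² = 12, 13 − 2² = 9 = 3² ⇒ 13 = 2² + 3².
  149: 149 − 1² = 148, 149 − 2² = 145, 149 − 3² = 140, 149 − 4² = 133, 149 − 5² = 124, 149 − 6² = 113, 149 − 7² = 100 = 10² ⇒ 149 = 7² + 10².
  Combine using the Brahmagupta–Fibonacci identity (a² + b²)(c² + d²) = (ac − bd)² + (ad + bc)² = (ac + bd)² + (ad − bc)²:
  13 · 149 = 1937: from (2² + 3²)(7² + 10²), take (2·7 − 3·10, 2·10 + 3·7) = (14 − 30, 20 + 21) = (-16, 41); dropping signs (only squares matter) gives (16, 41); check 16² + 41² = 256 + 1681 = 1937 ✓.
  Scale by k = 5: (5·16, 5·41) = (80, 205).
Step 4: Order so x ≤ y and verify: 80² + 205² = 6400 + 42025 = 48425 = n. ✓

n = 48425 = 80² + 205² (one valid representation with x ≤ y).


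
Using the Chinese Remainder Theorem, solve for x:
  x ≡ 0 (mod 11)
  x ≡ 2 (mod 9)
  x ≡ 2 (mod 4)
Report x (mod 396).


Moduli 11, 9, 4 are pairwise coprime; by CRT there is a unique solution modulo M = 11 · 9 · 4 = 396.
Solve pairwise, accumulating the modulus:
  Start with x ≡ 0 (mod 11).
  Combine with x ≡ 2 (mod 9): since gcd(11, 9) = 1, we get a unique residue mod 99.
    Write x = 0 + 11·t and substitute into x ≡ 2 (mod 9): 11·t ≡ 2 − 0 = 2 (mod 9).
    Reduce coefficients mod 9: 2·t ≡ 2 (mod 9).
    The inverse of 2 mod 9 is 5 (since 2·5 = 10 = 1·9 + 1), so t ≡ 5·2 = 10 ≡ 1 (mod 9).
    Then x = 0 + 11·1 = 11, valid modulo lcm(11, 9) = 99: x ≡ 11 (mod 99).
  Combine with x ≡ 2 (mod 4): since gcd(99, 4) = 1, we get a unique residue mod 396.
    Write x = 11 + 99·t and substitute into x ≡ 2 (mod 4): 99·t ≡ 2 − 11 = -9 (mod 4).
    Reduce coefficients mod 4: 3·t ≡ 3 (mod 4).
    The inverse of 3 mod 4 is 3 (since 3·3 = 9 = 2·4 + 1), so t ≡ 3·3 = 9 ≡ 1 (mod 4).
    Then x = 11 + 99·1 = 110, valid modulo lcm(99, 4) = 396: x ≡ 110 (mod 396).
Verify: 110 mod 11 = 0 ✓, 110 mod 9 = 2 ✓, 110 mod 4 = 2 ✓.

x ≡ 110 (mod 396).


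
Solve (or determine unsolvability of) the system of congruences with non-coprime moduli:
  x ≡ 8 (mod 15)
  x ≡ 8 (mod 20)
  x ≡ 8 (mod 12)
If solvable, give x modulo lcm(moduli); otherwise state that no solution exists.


Moduli 15, 20, 12 are not pairwise coprime, so CRT works modulo lcm(m_i) when all pairwise compatibility conditions hold.
Pairwise compatibility: gcd(m_i, m_j) must divide a_i - a_j for every pair.
Merge one congruence at a time:
  Start: x ≡ 8 (mod 15).
  Combine with x ≡ 8 (mod 20): gcd(15, 20) = 5; 8 - 8 = 0, which IS divisible by 5, so compatible.
    Write x = 8 + 15·t and substitute into x ≡ 8 (mod 20): 15·t ≡ 8 − 8 = 0 (mod 20).
    Divide the congruence (and modulus) by g = 5: 3·t ≡ 0 (mod 4).
    The inverse of 3 mod 4 is 3 (since 3·3 = 9 = 2·4 + 1), so t ≡ 3·0 = 0 ≡ 0 (mod 4).
    Then x = 8 + 15·0 = 8, valid modulo lcm(15, 20) = 60: x ≡ 8 (mod 60).
  Combine with x ≡ 8 (mod 12): gcd(60, 12) = 12; 8 - 8 = 0, which IS divisible by 12, so compatible.
    Write x = 8 + 60·t and substitute into x ≡ 8 (mod 12): 60·t ≡ 8 − 8 = 0 (mod 12).
    Divide the congruence (and modulus) by g = 12: 5·t ≡ 0 (mod 1).
    Modulo 1 every t works; take t = 0.
    Then x = 8 + 60·0 = 8, valid modulo lcm(60, 12) = 60: x ≡ 8 (mod 60).
Verify: 8 mod 15 = 8, 8 mod 20 = 8, 8 mod 12 = 8.

x ≡ 8 (mod 60).


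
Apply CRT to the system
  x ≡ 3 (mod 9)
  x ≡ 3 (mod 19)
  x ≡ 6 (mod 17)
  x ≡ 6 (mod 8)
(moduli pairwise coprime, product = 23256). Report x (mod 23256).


Product of moduli M = 9 · 19 · 17 · 8 = 23256.
Merge one congruence at a time:
  Start: x ≡ 3 (mod 9).
  Combine with x ≡ 3 (mod 19); new modulus lcm = 171.
    Write x = 3 + 9·t and substitute into x ≡ 3 (mod 19): 9·t ≡ 3 − 3 = 0 (mod 19).
    The inverse of 9 mod 19 is 17 (since 9·17 = 153 = 8·19 + 1), so t ≡ 17·0 = 0 ≡ 0 (mod 19).
    Then x = 3 + 9·0 = 3, valid modulo lcm(9, 19) = 171: x ≡ 3 (mod 171).
  Combine with x ≡ 6 (mod 17); new modulus lcm = 2907.
    Write x = 3 + 171·t and substitute into x ≡ 6 (mod 17): 171·t ≡ 6 − 3 = 3 (mod 17).
    Reduce coefficients mod 17: 1·t ≡ 3 (mod 17).
    So t ≡ 3 (mod 17).
    Then x = 3 + 171·3 = 516, valid modulo lcm(171, 17) = 2907: x ≡ 516 (mod 2907).
  Combine with x ≡ 6 (mod 8); new modulus lcm = 23256.
    Write x = 516 + 2907·t and substitute into x ≡ 6 (mod 8): 2907·t ≡ 6 − 516 = -510 (mod 8).
    Reduce coefficients mod 8: 3·t ≡ 2 (mod 8).
    The inverse of 3 mod 8 is 3 (since 3·3 = 9 = 1·8 + 1), so t ≡ 3·2 = 6 ≡ 6 (mod 8).
    Then x = 516 + 2907·6 = 17958, valid modulo lcm(2907, 8) = 23256: x ≡ 17958 (mod 23256).
Verify against each original: 17958 mod 9 = 3, 17958 mod 19 = 3, 17958 mod 17 = 6, 17958 mod 8 = 6.

x ≡ 17958 (mod 23256).


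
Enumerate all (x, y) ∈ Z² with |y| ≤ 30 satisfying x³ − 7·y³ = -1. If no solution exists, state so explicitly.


The equation is x³ - 7y³ = -1. For fixed y, x³ = 7·y³ − 1, so a solution requires the RHS to be a perfect cube.
Strategy: iterate y from -30 to 30, compute RHS = 7·y³ − 1, and check whether it is a (positive or negative) perfect cube.
Check small values of y:
  y = 0: RHS = -1 = (-1)³ ⇒ x = -1 works.
  y = 1: RHS = 6 is not a perfect cube.
  y = -1: RHS = -8 = (-2)³ ⇒ x = -2 works.
  y = 2: RHS = 55 is not a perfect cube.
  y = -2: RHS = -57 is not a perfect cube.
  y = 3: RHS = 188 is not a perfect cube.
  y = -3: RHS = -190 is not a perfect cube.
Continuing the search up to |y| = 30 finds no further solutions beyond those listed.
Collected solutions: (-1, 0), (-2, -1).

Solutions (with |y| ≤ 30): (-1, 0), (-2, -1).


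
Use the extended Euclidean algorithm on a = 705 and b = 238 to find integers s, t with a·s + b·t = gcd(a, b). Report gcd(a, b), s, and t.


Euclidean algorithm on (705, 238) — divide until remainder is 0:
  705 = 2 · 238 + 229
  238 = 1 · 229 + 9
  229 = 25 · 9 + 4
  9 = 2 · 4 + 1
  4 = 4 · 1 + 0
gcd(705, 238) = 1.
Track Bezout coefficients alongside the remainders: start with r₀ = 705 = a·1 + b·0 (s = 1, t = 0) and r₁ = 238 = a·0 + b·1 (s = 0, t = 1); each new remainder r_{k+1} = r_{k-1} − q_k·r_k inherits s_{k+1} = s_{k-1} − q_k·s_k, t_{k+1} = t_{k-1} − q_k·t_k, so r_k = a·s_k + b·t_k at every step:
  q = 2: r = 229, s = 1 − 2·0 = 1, t = 0 − 2·1 = -2  (check: 705·1 + 238·(-2) = 229)
  q = 1: r = 9, s = 0 − 1·1 = -1, t = 1 − 1·(-2) = 3  (check: 705·(-1) + 238·3 = 9)
  q = 25: r = 4, s = 1 − 25·(-1) = 26, t = -2 − 25·3 = -77  (check: 705·26 + 238·(-77) = 4)
  q = 2: r = 1, s = -1 − 2·26 = -53, t = 3 − 2·(-77) = 157  (check: 705·(-53) + 238·157 = 1)
The row with r = 1 (the gcd) gives the Bezout coefficients s = -53, t = 157.
Result: 705 · (-53) + 238 · (157) = 1.

gcd(705, 238) = 1; s = -53, t = 157 (check: 705·(-53) + 238·157 = 1).


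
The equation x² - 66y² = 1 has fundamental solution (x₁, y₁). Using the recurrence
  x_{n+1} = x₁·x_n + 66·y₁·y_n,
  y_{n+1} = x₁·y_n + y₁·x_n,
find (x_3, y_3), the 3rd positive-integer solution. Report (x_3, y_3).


Step 1: Find the fundamental solution (x₁, y₁) of x² - 66y² = 1.
  Expand √66 as a continued fraction. a₀ = ⌊√66⌋ = 8; iterate m_{k+1} = d_k·a_k − m_k, d_{k+1} = (66 − m_{k+1}²)/d_k, a_{k+1} = ⌊(a₀ + m_{k+1})/d_{k+1}⌋ (starting m₀ = 0, d₀ = 1), with convergents p_k = a_k·p_{k-1} + p_{k-2}, q_k = a_k·q_{k-1} + q_{k-2} (p₋₁ = 1, q₋₁ = 0):
  k = 0: a₀ = 8; p₀/q₀ = 8/1; p₀² − 66·q₀² = 64 − 66 = -2.
  k = 1: m = 8, d = 2, a = ⌊(8 + 8)/2⌋ = 8; p/q = (8·8 + 1)/(8·1 + 0) = 65/8; p² − 66·q² = 4225 − 4224 = 1.
  The first convergent with p² − 66·q² = 1 gives the fundamental solution (x₁, y₁) = (65, 8).
Step 2: Apply the recurrence (x_{n+1}, y_{n+1}) = (x₁x_n + 66y₁y_n, x₁y_n + y₁x_n) repeatedly.
  From (x_1, y_1) = (65, 8): x_2 = 65·65 + 66·8·8 = 8449; y_2 = 65·8 + 8·65 = 1040.
  From (x_2, y_2) = (8449, 1040): x_3 = 65·8449 + 66·8·1040 = 1098305; y_3 = 65·1040 + 8·8449 = 135192.
Step 3: Verify x_3² - 66·y_3² = 1206273873025 - 1206273873024 = 1 (should be 1). ✓

(x_1, y_1) = (65, 8); (x_3, y_3) = (1098305, 135192).


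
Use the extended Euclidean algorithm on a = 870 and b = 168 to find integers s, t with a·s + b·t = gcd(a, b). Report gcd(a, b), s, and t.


Euclidean algorithm on (870, 168) — divide until remainder is 0:
  870 = 5 · 168 + 30
  168 = 5 · 30 + 18
  30 = 1 · 18 + 12
  18 = 1 · 12 + 6
  12 = 2 · 6 + 0
gcd(870, 168) = 6.
Track Bezout coefficients alongside the remainders: start with r₀ = 870 = a·1 + b·0 (s = 1, t = 0) and r₁ = 168 = a·0 + b·1 (s = 0, t = 1); each new remainder r_{k+1} = r_{k-1} − q_k·r_k inherits s_{k+1} = s_{k-1} − q_k·s_k, t_{k+1} = t_{k-1} − q_k·t_k, so r_k = a·s_k + b·t_k at every step:
  q = 5: r = 30, s = 1 − 5·0 = 1, t = 0 − 5·1 = -5  (check: 870·1 + 168·(-5) = 30)
  q = 5: r = 18, s = 0 − 5·1 = -5, t = 1 − 5·(-5) = 26  (check: 870·(-5) + 168·26 = 18)
  q = 1: r = 12, s = 1 − 1·(-5) = 6, t = -5 − 1·26 = -31  (check: 870·6 + 168·(-31) = 12)
  q = 1: r = 6, s = -5 − 1·6 = -11, t = 26 − 1·(-31) = 57  (check: 870·(-11) + 168·57 = 6)
The row with r = 6 (the gcd) gives the Bezout coefficients s = -11, t = 57.
Result: 870 · (-11) + 168 · (57) = 6.

gcd(870, 168) = 6; s = -11, t = 57 (check: 870·(-11) + 168·57 = 6).


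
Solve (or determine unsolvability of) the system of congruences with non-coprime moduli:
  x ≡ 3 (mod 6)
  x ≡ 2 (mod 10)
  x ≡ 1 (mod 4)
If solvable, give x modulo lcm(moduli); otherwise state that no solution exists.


Moduli 6, 10, 4 are not pairwise coprime, so CRT works modulo lcm(m_i) when all pairwise compatibility conditions hold.
Pairwise compatibility: gcd(m_i, m_j) must divide a_i - a_j for every pair.
Merge one congruence at a time:
  Start: x ≡ 3 (mod 6).
  Combine with x ≡ 2 (mod 10): gcd(6, 10) = 2, and 2 - 3 = -1 is NOT divisible by 2.
    ⇒ system is inconsistent (no integer solution).

No solution (the system is inconsistent).


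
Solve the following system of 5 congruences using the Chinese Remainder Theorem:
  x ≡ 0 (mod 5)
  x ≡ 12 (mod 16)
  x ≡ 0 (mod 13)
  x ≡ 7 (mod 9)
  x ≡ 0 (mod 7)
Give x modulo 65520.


Product of moduli M = 5 · 16 · 13 · 9 · 7 = 65520.
Merge one congruence at a time:
  Start: x ≡ 0 (mod 5).
  Combine with x ≡ 12 (mod 16); new modulus lcm = 80.
    Write x = 0 + 5·t and substitute into x ≡ 12 (mod 16): 5·t ≡ 12 − 0 = 12 (mod 16).
    The inverse of 5 mod 16 is 13 (since 5·13 = 65 = 4·16 + 1), so t ≡ 13·12 = 156 ≡ 12 (mod 16).
    Then x = 0 + 5·12 = 60, valid modulo lcm(5, 16) = 80: x ≡ 60 (mod 80).
  Combine with x ≡ 0 (mod 13); new modulus lcm = 1040.
    Write x = 60 + 80·t and substitute into x ≡ 0 (mod 13): 80·t ≡ 0 − 60 = -60 (mod 13).
    Reduce coefficients mod 13: 2·t ≡ 5 (mod 13).
    The inverse of 2 mod 13 is 7 (since 2·7 = 14 = 1·13 + 1), so t ≡ 7·5 = 35 ≡ 9 (mod 13).
    Then x = 60 + 80·9 = 780, valid modulo lcm(80, 13) = 1040: x ≡ 780 (mod 1040).
  Combine with x ≡ 7 (mod 9); new modulus lcm = 9360.
    Write x = 780 + 1040·t and substitute into x ≡ 7 (mod 9): 1040·t ≡ 7 − 780 = -773 (mod 9).
    Reduce coefficients mod 9: 5·t ≡ 1 (mod 9).
    The inverse of 5 mod 9 is 2 (since 5·2 = 10 = 1·9 + 1), so t ≡ 2·1 = 2 ≡ 2 (mod 9).
    Then x = 780 + 1040·2 = 2860, valid modulo lcm(1040, 9) = 9360: x ≡ 2860 (mod 9360).
  Combine with x ≡ 0 (mod 7); new modulus lcm = 65520.
    Write x = 2860 + 9360·t and substitute into x ≡ 0 (mod 7): 9360·t ≡ 0 − 2860 = -2860 (mod 7).
    Reduce coefficients mod 7: 1·t ≡ 3 (mod 7).
    So t ≡ 3 (mod 7).
    Then x = 2860 + 9360·3 = 30940, valid modulo lcm(9360, 7) = 65520: x ≡ 30940 (mod 65520).
Verify against each original: 30940 mod 5 = 0, 30940 mod 16 = 12, 30940 mod 13 = 0, 30940 mod 9 = 7, 30940 mod 7 = 0.

x ≡ 30940 (mod 65520).


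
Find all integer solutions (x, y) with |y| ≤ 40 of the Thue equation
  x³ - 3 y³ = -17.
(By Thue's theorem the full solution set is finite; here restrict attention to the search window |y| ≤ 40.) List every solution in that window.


The equation is x³ - 3y³ = -17. For fixed y, x³ = 3·y³ − 17, so a solution requires the RHS to be a perfect cube.
Strategy: iterate y from -40 to 40, compute RHS = 3·y³ − 17, and check whether it is a (positive or negative) perfect cube.
Check small values of y:
  y = 0: RHS = -17 is not a perfect cube.
  y = 1: RHS = -14 is not a perfect cube.
  y = -1: RHS = -20 is not a perfect cube.
  y = 2: RHS = 7 is not a perfect cube.
  y = -2: RHS = -41 is not a perfect cube.
  y = 3: RHS = 64 = (4)³ ⇒ x = 4 works.
  y = -3: RHS = -98 is not a perfect cube.
Continuing the search up to |y| = 40 finds no further solutions beyond those listed.
Collected solutions: (4, 3).

Solutions (with |y| ≤ 40): (4, 3).


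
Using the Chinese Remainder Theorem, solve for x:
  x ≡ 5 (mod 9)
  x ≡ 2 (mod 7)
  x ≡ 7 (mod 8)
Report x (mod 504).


Moduli 9, 7, 8 are pairwise coprime; by CRT there is a unique solution modulo M = 9 · 7 · 8 = 504.
Solve pairwise, accumulating the modulus:
  Start with x ≡ 5 (mod 9).
  Combine with x ≡ 2 (mod 7): since gcd(9, 7) = 1, we get a unique residue mod 63.
    Write x = 5 + 9·t and substitute into x ≡ 2 (mod 7): 9·t ≡ 2 − 5 = -3 (mod 7).
    Reduce coefficients mod 7: 2·t ≡ 4 (mod 7).
    The inverse of 2 mod 7 is 4 (since 2·4 = 8 = 1·7 + 1), so t ≡ 4·4 = 16 ≡ 2 (mod 7).
    Then x = 5 + 9·2 = 23, valid modulo lcm(9, 7) = 63: x ≡ 23 (mod 63).
  Combine with x ≡ 7 (mod 8): since gcd(63, 8) = 1, we get a unique residue mod 504.
    Write x = 23 + 63·t and substitute into x ≡ 7 (mod 8): 63·t ≡ 7 − 23 = -16 (mod 8).
    Reduce coefficients mod 8: 7·t ≡ 0 (mod 8).
    The inverse of 7 mod 8 is 7 (since 7·7 = 49 = 6·8 + 1), so t ≡ 7·0 = 0 ≡ 0 (mod 8).
    Then x = 23 + 63·0 = 23, valid modulo lcm(63, 8) = 504: x ≡ 23 (mod 504).
Verify: 23 mod 9 = 5 ✓, 23 mod 7 = 2 ✓, 23 mod 8 = 7 ✓.

x ≡ 23 (mod 504).


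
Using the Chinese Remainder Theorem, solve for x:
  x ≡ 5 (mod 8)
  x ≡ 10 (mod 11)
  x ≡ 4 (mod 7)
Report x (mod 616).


Moduli 8, 11, 7 are pairwise coprime; by CRT there is a unique solution modulo M = 8 · 11 · 7 = 616.
Solve pairwise, accumulating the modulus:
  Start with x ≡ 5 (mod 8).
  Combine with x ≡ 10 (mod 11): since gcd(8, 11) = 1, we get a unique residue mod 88.
    Write x = 5 + 8·t and substitute into x ≡ 10 (mod 11): 8·t ≡ 10 − 5 = 5 (mod 11).
    The inverse of 8 mod 11 is 7 (since 8·7 = 56 = 5·11 + 1), so t ≡ 7·5 = 35 ≡ 2 (mod 11).
    Then x = 5 + 8·2 = 21, valid modulo lcm(8, 11) = 88: x ≡ 21 (mod 88).
  Combine with x ≡ 4 (mod 7): since gcd(88, 7) = 1, we get a unique residue mod 616.
    Write x = 21 + 88·t and substitute into x ≡ 4 (mod 7): 88·t ≡ 4 − 21 = -17 (mod 7).
    Reduce coefficients mod 7: 4·t ≡ 4 (mod 7).
    The inverse of 4 mod 7 is 2 (since 4·2 = 8 = 1·7 + 1), so t ≡ 2·4 = 8 ≡ 1 (mod 7).
    Then x = 21 + 88·1 = 109, valid modulo lcm(88, 7) = 616: x ≡ 109 (mod 616).
Verify: 109 mod 8 = 5 ✓, 109 mod 11 = 10 ✓, 109 mod 7 = 4 ✓.

x ≡ 109 (mod 616).


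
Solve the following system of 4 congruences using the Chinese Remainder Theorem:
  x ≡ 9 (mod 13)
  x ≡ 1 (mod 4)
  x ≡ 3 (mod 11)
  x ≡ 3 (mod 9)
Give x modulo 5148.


Product of moduli M = 13 · 4 · 11 · 9 = 5148.
Merge one congruence at a time:
  Start: x ≡ 9 (mod 13).
  Combine with x ≡ 1 (mod 4); new modulus lcm = 52.
    Write x = 9 + 13·t and substitute into x ≡ 1 (mod 4): 13·t ≡ 1 − 9 = -8 (mod 4).
    Reduce coefficients mod 4: 1·t ≡ 0 (mod 4).
    So t ≡ 0 (mod 4).
    Then x = 9 + 13·0 = 9, valid modulo lcm(13, 4) = 52: x ≡ 9 (mod 52).
  Combine with x ≡ 3 (mod 11); new modulus lcm = 572.
    Write x = 9 + 52·t and substitute into x ≡ 3 (mod 11): 52·t ≡ 3 − 9 = -6 (mod 11).
    Reduce coefficients mod 11: 8·t ≡ 5 (mod 11).
    The inverse of 8 mod 11 is 7 (since 8·7 = 56 = 5·11 + 1), so t ≡ 7·5 = 35 ≡ 2 (mod 11).
    Then x = 9 + 52·2 = 113, valid modulo lcm(52, 11) = 572: x ≡ 113 (mod 572).
  Combine with x ≡ 3 (mod 9); new modulus lcm = 5148.
    Write x = 113 + 572·t and substitute into x ≡ 3 (mod 9): 572·t ≡ 3 − 113 = -110 (mod 9).
    Reduce coefficients mod 9: 5·t ≡ 7 (mod 9).
    The inverse of 5 mod 9 is 2 (since 5·2 = 10 = 1·9 + 1), so t ≡ 2·7 = 14 ≡ 5 (mod 9).
    Then x = 113 + 572·5 = 2973, valid modulo lcm(572, 9) = 5148: x ≡ 2973 (mod 5148).
Verify against each original: 2973 mod 13 = 9, 2973 mod 4 = 1, 2973 mod 11 = 3, 2973 mod 9 = 3.

x ≡ 2973 (mod 5148).


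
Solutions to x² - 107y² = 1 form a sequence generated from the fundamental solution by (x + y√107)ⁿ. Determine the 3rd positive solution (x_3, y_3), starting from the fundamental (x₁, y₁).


Step 1: Find the fundamental solution (x₁, y₁) of x² - 107y² = 1.
  Expand √107 as a continued fraction. a₀ = ⌊√107⌋ = 10; iterate m_{k+1} = d_k·a_k − m_k, d_{k+1} = (107 − m_{k+1}²)/d_k, a_{k+1} = ⌊(a₀ + m_{k+1})/d_{k+1}⌋ (starting m₀ = 0, d₀ = 1), with convergents p_k = a_k·p_{k-1} + p_{k-2}, q_k = a_k·q_{k-1} + q_{k-2} (p₋₁ = 1, q₋₁ = 0):
  k = 0: a₀ = 10; p₀/q₀ = 10/1; p₀² − 107·q₀² = 100 − 107 = -7.
  k = 1: m = 10, d = 7, a = ⌊(10 + 10)/7⌋ = 2; p/q = (2·10 + 1)/(2·1 + 0) = 21/2; p² − 107·q² = 441 − 428 = 13.
  k = 2: m = 4, d = 13, a = ⌊(10 + 4)/13⌋ = 1; p/q = (1·21 + 10)/(1·2 + 1) = 31/3; p² − 107·q² = 961 − 963 = -2.
  k = 3: m = 9, d = 2, a = ⌊(10 + 9)/2⌋ = 9; p/q = (9·31 + 21)/(9·3 + 2) = 300/29; p² − 107·q² = 90000 − 89987 = 13.
  k = 4: m = 9, d = 13, a = ⌊(10 + 9)/13⌋ = 1; p/q = (1·300 + 31)/(1·29 + 3) = 331/32; p² − 107·q² = 109561 − 109568 = -7.
  k = 5: m = 4, d = 7, a = ⌊(10 + 4)/7⌋ = 2; p/q = (2·331 + 300)/(2·32 + 29) = 962/93; p² − 107·q² = 925444 − 925443 = 1.
  The first convergent with p² − 107·q² = 1 gives the fundamental solution (x₁, y₁) = (962, 93).
Step 2: Apply the recurrence (x_{n+1}, y_{n+1}) = (x₁x_n + 107y₁y_n, x₁y_n + y₁x_n) repeatedly.
  From (x_1, y_1) = (962, 93): x_2 = 962·962 + 107·93·93 = 1850887; y_2 = 962·93 + 93·962 = 178932.
  From (x_2, y_2) = (1850887, 178932): x_3 = 962·1850887 + 107·93·178932 = 3561105626; y_3 = 962·178932 + 93·1850887 = 344265075.
Step 3: Verify x_3² - 107·y_3² = 12681473279528851876 - 12681473279528851875 = 1 (should be 1). ✓

(x_1, y_1) = (962, 93); (x_3, y_3) = (3561105626, 344265075).


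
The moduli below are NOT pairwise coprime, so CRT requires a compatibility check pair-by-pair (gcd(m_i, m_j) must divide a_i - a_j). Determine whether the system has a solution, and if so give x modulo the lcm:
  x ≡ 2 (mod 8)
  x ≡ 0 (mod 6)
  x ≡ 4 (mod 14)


Moduli 8, 6, 14 are not pairwise coprime, so CRT works modulo lcm(m_i) when all pairwise compatibility conditions hold.
Pairwise compatibility: gcd(m_i, m_j) must divide a_i - a_j for every pair.
Merge one congruence at a time:
  Start: x ≡ 2 (mod 8).
  Combine with x ≡ 0 (mod 6): gcd(8, 6) = 2; 0 - 2 = -2, which IS divisible by 2, so compatible.
    Write x = 2 + 8·t and substitute into x ≡ 0 (mod 6): 8·t ≡ 0 − 2 = -2 (mod 6).
    Divide the congruence (and modulus) by g = 2: 4·t ≡ -1 (mod 3).
    Reduce coefficients mod 3: 1·t ≡ 2 (mod 3).
    So t ≡ 2 (mod 3).
    Then x = 2 + 8·2 = 18, valid modulo lcm(8, 6) = 24: x ≡ 18 (mod 24).
  Combine with x ≡ 4 (mod 14): gcd(24, 14) = 2; 4 - 18 = -14, which IS divisible by 2, so compatible.
    Write x = 18 + 24·t and substitute into x ≡ 4 (mod 14): 24·t ≡ 4 − 18 = -14 (mod 14).
    Divide the congruence (and modulus) by g = 2: 12·t ≡ -7 (mod 7).
    Reduce coefficients mod 7: 5·t ≡ 0 (mod 7).
    The inverse of 5 mod 7 is 3 (since 5·3 = 15 = 2·7 + 1), so t ≡ 3·0 = 0 ≡ 0 (mod 7).
    Then x = 18 + 24·0 = 18, valid modulo lcm(24, 14) = 168: x ≡ 18 (mod 168).
Verify: 18 mod 8 = 2, 18 mod 6 = 0, 18 mod 14 = 4.

x ≡ 18 (mod 168).
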